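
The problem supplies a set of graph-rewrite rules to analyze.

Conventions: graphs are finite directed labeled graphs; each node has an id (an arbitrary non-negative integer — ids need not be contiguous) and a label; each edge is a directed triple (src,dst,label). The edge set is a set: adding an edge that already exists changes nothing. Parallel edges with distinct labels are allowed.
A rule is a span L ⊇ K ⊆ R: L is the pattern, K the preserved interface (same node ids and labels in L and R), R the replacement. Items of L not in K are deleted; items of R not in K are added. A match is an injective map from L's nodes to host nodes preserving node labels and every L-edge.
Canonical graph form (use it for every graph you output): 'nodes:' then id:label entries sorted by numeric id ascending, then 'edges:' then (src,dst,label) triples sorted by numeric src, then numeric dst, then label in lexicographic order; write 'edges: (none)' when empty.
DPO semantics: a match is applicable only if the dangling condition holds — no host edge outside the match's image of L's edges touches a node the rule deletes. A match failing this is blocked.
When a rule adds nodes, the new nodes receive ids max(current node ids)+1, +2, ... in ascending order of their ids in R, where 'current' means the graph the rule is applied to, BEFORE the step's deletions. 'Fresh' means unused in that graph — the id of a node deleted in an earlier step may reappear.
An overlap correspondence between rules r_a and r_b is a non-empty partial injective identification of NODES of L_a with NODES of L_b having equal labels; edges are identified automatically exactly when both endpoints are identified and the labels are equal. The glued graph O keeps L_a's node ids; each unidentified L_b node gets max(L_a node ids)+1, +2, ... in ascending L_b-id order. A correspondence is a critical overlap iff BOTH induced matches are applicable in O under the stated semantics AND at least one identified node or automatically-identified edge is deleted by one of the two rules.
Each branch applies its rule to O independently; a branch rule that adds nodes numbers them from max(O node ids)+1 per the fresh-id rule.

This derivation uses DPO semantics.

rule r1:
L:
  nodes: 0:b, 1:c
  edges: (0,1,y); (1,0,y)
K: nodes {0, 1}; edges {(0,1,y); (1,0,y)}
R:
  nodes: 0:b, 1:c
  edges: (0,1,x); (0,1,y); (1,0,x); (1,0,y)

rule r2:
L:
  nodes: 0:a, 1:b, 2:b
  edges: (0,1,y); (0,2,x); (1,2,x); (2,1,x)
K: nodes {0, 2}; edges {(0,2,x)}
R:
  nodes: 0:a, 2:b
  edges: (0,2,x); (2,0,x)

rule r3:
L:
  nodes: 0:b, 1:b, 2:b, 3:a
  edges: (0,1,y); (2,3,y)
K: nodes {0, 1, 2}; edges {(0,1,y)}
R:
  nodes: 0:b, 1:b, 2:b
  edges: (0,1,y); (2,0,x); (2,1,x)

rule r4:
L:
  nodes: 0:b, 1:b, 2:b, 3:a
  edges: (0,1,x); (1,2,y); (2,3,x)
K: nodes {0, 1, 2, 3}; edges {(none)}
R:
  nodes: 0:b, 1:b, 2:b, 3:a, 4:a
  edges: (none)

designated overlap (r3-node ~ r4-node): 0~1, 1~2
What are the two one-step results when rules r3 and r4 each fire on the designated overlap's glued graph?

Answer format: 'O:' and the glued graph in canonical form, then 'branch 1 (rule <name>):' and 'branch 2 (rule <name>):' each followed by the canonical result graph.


O:
nodes: 0:b, 1:b, 2:b, 3:a, 4:b, 5:a
edges: (0,1,y); (1,5,x); (2,3,y); (4,0,x)
branch 1 (rule r3):
nodes: 0:b, 1:b, 2:b, 4:b, 5:a
edges: (0,1,y); (1,5,x); (2,0,x); (2,1,x); (4,0,x)
branch 2 (rule r4):
nodes: 0:b, 1:b, 2:b, 3:a, 4:b, 5:a, 6:a
edges: (2,3,y)


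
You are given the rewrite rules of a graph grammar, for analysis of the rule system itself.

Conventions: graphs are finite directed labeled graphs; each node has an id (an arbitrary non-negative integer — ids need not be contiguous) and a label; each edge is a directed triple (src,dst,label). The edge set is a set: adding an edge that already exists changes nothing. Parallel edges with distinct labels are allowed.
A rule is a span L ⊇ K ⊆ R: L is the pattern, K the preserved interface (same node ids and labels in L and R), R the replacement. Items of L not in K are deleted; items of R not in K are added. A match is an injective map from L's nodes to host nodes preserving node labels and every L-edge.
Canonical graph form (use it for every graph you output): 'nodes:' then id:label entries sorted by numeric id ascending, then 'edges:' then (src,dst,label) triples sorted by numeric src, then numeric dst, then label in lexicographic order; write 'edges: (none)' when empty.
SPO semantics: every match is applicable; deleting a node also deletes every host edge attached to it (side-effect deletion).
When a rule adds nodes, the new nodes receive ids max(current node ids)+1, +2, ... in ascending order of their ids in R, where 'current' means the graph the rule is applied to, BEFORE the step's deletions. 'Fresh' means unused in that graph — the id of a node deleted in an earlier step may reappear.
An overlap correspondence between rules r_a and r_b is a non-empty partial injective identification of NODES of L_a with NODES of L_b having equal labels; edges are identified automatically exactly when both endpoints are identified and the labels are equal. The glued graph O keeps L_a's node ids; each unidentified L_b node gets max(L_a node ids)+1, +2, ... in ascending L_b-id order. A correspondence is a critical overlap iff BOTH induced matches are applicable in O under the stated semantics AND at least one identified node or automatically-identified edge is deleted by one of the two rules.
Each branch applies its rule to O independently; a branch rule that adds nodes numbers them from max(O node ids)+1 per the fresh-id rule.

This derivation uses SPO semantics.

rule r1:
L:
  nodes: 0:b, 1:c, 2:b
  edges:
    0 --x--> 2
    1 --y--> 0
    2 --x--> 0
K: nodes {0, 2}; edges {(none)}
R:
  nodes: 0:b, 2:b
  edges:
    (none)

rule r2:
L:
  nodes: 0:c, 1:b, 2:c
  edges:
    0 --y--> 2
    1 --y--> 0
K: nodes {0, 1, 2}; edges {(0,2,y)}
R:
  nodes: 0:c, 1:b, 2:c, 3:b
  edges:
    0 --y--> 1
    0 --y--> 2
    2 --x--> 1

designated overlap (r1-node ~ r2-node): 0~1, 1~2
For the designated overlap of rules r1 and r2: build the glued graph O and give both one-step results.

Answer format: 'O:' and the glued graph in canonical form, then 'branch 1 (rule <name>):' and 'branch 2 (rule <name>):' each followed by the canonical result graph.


O:
nodes: 0:b, 1:c, 2:b, 3:c
edges: (0,2,x); (0,3,y); (1,0,y); (2,0,x); (3,1,y)
branch 1 (rule r1):
nodes: 0:b, 2:b, 3:c
edges: (0,3,y)
branch 2 (rule r2):
nodes: 0:b, 1:c, 2:b, 3:c, 4:b
edges: (0,2,x); (1,0,x); (1,0,y); (2,0,x); (3,0,y); (3,1,y)


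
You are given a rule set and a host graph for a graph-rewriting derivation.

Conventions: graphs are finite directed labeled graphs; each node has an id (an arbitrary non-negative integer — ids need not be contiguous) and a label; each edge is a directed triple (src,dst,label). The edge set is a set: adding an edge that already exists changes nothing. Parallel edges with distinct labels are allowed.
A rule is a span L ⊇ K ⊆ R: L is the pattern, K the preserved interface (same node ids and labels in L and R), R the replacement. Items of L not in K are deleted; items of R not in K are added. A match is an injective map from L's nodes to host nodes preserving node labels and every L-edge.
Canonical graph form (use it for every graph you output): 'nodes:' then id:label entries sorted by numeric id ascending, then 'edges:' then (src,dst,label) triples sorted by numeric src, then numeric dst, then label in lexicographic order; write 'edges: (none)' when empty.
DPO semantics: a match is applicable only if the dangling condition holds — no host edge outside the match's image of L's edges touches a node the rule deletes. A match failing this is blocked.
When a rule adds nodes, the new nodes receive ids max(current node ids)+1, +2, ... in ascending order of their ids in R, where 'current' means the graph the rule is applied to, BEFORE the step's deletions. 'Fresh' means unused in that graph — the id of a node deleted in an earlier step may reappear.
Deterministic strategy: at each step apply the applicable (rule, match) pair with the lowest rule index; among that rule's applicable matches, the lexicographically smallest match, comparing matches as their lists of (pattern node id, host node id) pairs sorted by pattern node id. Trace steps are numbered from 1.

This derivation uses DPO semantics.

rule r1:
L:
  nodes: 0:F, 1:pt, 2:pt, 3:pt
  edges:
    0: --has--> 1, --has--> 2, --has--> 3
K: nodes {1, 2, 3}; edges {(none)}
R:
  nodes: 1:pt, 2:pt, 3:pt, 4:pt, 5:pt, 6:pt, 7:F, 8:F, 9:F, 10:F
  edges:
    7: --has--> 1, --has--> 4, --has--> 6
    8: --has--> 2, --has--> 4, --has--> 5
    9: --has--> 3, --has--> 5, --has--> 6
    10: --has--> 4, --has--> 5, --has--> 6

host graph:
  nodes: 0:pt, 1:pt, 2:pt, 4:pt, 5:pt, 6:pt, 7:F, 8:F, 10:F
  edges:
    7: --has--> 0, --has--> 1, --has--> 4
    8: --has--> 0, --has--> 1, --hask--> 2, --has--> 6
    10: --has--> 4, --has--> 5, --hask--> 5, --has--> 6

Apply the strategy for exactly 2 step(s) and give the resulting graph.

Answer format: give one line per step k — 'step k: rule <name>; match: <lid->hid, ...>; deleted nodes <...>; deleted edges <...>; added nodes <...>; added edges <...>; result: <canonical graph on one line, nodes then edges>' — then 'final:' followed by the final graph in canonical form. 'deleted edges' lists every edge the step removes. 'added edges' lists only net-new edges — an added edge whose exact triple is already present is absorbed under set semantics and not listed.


step 1: rule r1; match: 0->7, 1->0, 2->1, 3->4; deleted nodes 7; deleted edges (7,0,has); (7,1,has); (7,4,has); added nodes 11, 12, 13, 14, 15, 16, 17; added edges (14,0,has); (14,11,has); (14,13,has); (15,1,has); (15,11,has); (15,12,has); (16,4,has); (16,12,has); (16,13,has); (17,11,has); (17,12,has); (17,13,has); result: nodes: 0:pt, 1:pt, 2:pt, 4:pt, 5:pt, 6:pt, 8:F, 10:F, 11:pt, 12:pt, 13:pt, 14:F, 15:F, 16:F, 17:F edges: (8,0,has); (8,1,has); (8,2,hask); (8,6,has); (10,4,has); (10,5,has); (10,5,hask); (10,6,has); (14,0,has); (14,11,has); (14,13,has); (15,1,has); (15,11,has); (15,12,has); (16,4,has); (16,12,has); (16,13,has); (17,11,has); (17,12,has); (17,13,has)
step 2: rule r1; match: 0->14, 1->0, 2->11, 3->13; deleted nodes 14; deleted edges (14,0,has); (14,11,has); (14,13,has); added nodes 18, 19, 20, 21, 22, 23, 24; added edges (21,0,has); (21,18,has); (21,20,has); (22,11,has); (22,18,has); (22,19,has); (23,13,has); (23,19,has); (23,20,has); (24,18,has); (24,19,has); (24,20,has); result: nodes: 0:pt, 1:pt, 2:pt, 4:pt, 5:pt, 6:pt, 8:F, 10:F, 11:pt, 12:pt, 13:pt, 15:F, 16:F, 17:F, 18:pt, 19:pt, 20:pt, 21:F, 22:F, 23:F, 24:F edges: (8,0,has); (8,1,has); (8,2,hask); (8,6,has); (10,4,has); (10,5,has); (10,5,hask); (10,6,has); (15,1,has); (15,11,has); (15,12,has); (16,4,has); (16,12,has); (16,13,has); (17,11,has); (17,12,has); (17,13,has); (21,0,has); (21,18,has); (21,20,has); (22,11,has); (22,18,has); (22,19,has); (23,13,has); (23,19,has); (23,20,has); (24,18,has); (24,19,has); (24,20,has)
final:
nodes: 0:pt, 1:pt, 2:pt, 4:pt, 5:pt, 6:pt, 8:F, 10:F, 11:pt, 12:pt, 13:pt, 15:F, 16:F, 17:F, 18:pt, 19:pt, 20:pt, 21:F, 22:F, 23:F, 24:F
edges: (8,0,has); (8,1,has); (8,2,hask); (8,6,has); (10,4,has); (10,5,has); (10,5,hask); (10,6,has); (15,1,has); (15,11,has); (15,12,has); (16,4,has); (16,12,has); (16,13,has); (17,11,has); (17,12,has); (17,13,has); (21,0,has); (21,18,has); (21,20,has); (22,11,has); (22,18,has); (22,19,has); (23,13,has); (23,19,has); (23,20,has); (24,18,has); (24,19,has); (24,20,has)


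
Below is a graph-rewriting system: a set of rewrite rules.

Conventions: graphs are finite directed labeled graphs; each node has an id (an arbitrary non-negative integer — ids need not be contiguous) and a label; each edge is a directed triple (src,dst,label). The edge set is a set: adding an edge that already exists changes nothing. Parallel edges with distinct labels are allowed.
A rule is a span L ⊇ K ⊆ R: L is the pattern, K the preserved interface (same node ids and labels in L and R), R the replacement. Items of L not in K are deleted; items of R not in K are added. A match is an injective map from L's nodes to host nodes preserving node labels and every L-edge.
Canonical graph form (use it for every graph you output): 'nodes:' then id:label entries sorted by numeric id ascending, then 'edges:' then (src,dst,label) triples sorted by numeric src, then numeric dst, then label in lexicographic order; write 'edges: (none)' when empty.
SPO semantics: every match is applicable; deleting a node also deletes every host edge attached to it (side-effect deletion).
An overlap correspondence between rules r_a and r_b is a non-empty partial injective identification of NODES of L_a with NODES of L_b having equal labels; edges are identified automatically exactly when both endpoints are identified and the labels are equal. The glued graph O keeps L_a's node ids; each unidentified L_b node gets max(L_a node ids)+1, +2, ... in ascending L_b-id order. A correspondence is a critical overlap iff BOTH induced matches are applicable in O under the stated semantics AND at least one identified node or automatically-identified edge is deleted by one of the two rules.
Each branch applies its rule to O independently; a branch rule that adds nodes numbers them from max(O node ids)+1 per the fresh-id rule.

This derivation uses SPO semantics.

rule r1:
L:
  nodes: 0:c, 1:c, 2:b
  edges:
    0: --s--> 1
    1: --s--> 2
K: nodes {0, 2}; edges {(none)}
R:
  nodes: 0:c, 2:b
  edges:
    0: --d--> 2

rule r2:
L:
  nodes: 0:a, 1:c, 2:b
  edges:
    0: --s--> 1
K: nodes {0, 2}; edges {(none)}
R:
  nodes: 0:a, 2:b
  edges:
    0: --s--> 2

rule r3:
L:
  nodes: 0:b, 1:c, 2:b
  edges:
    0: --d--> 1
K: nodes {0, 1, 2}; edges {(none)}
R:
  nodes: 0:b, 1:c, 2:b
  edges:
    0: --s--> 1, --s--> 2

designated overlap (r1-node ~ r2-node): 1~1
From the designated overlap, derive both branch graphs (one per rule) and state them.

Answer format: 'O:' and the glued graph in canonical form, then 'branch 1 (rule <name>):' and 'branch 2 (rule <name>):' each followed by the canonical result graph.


O:
nodes: 0:c, 1:c, 2:b, 3:a, 4:b
edges: (0,1,s); (1,2,s); (3,1,s)
branch 1 (rule r1):
nodes: 0:c, 2:b, 3:a, 4:b
edges: (0,2,d)
branch 2 (rule r2):
nodes: 0:c, 2:b, 3:a, 4:b
edges: (3,4,s)


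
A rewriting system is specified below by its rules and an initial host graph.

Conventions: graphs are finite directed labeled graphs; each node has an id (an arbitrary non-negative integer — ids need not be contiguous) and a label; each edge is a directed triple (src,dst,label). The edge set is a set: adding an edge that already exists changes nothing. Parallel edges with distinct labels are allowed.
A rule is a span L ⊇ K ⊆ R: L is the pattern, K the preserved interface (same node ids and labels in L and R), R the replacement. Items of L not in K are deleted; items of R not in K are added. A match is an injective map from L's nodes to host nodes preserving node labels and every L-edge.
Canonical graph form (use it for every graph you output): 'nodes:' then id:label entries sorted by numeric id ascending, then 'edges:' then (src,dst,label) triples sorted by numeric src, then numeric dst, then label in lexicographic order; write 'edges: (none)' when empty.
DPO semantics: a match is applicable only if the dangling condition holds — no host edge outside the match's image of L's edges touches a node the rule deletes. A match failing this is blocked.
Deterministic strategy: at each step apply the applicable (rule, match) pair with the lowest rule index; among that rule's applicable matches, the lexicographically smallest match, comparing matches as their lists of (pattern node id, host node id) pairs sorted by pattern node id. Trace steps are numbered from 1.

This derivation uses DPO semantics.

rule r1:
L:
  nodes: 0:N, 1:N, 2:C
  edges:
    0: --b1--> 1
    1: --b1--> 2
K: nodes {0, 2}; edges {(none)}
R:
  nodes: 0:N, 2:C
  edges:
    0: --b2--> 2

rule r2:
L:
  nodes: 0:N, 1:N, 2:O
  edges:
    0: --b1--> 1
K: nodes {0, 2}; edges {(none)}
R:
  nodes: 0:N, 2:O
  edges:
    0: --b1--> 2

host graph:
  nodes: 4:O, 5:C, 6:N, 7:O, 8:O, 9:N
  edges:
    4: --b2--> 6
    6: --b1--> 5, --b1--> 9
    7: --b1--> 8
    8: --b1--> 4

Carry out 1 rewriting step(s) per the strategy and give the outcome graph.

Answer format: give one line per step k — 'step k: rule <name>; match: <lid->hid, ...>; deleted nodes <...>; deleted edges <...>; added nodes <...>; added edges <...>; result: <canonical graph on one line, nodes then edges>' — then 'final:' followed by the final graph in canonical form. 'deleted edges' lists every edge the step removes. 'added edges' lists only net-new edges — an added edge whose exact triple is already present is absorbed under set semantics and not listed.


step 1: rule r2; match: 0->6, 1->9, 2->4; deleted nodes 9; deleted edges (6,9,b1); added nodes (none); added edges (6,4,b1); result: nodes: 4:O, 5:C, 6:N, 7:O, 8:O edges: (4,6,b2); (6,4,b1); (6,5,b1); (7,8,b1); (8,4,b1)
final:
nodes: 4:O, 5:C, 6:N, 7:O, 8:O
edges: (4,6,b2); (6,4,b1); (6,5,b1); (7,8,b1); (8,4,b1)


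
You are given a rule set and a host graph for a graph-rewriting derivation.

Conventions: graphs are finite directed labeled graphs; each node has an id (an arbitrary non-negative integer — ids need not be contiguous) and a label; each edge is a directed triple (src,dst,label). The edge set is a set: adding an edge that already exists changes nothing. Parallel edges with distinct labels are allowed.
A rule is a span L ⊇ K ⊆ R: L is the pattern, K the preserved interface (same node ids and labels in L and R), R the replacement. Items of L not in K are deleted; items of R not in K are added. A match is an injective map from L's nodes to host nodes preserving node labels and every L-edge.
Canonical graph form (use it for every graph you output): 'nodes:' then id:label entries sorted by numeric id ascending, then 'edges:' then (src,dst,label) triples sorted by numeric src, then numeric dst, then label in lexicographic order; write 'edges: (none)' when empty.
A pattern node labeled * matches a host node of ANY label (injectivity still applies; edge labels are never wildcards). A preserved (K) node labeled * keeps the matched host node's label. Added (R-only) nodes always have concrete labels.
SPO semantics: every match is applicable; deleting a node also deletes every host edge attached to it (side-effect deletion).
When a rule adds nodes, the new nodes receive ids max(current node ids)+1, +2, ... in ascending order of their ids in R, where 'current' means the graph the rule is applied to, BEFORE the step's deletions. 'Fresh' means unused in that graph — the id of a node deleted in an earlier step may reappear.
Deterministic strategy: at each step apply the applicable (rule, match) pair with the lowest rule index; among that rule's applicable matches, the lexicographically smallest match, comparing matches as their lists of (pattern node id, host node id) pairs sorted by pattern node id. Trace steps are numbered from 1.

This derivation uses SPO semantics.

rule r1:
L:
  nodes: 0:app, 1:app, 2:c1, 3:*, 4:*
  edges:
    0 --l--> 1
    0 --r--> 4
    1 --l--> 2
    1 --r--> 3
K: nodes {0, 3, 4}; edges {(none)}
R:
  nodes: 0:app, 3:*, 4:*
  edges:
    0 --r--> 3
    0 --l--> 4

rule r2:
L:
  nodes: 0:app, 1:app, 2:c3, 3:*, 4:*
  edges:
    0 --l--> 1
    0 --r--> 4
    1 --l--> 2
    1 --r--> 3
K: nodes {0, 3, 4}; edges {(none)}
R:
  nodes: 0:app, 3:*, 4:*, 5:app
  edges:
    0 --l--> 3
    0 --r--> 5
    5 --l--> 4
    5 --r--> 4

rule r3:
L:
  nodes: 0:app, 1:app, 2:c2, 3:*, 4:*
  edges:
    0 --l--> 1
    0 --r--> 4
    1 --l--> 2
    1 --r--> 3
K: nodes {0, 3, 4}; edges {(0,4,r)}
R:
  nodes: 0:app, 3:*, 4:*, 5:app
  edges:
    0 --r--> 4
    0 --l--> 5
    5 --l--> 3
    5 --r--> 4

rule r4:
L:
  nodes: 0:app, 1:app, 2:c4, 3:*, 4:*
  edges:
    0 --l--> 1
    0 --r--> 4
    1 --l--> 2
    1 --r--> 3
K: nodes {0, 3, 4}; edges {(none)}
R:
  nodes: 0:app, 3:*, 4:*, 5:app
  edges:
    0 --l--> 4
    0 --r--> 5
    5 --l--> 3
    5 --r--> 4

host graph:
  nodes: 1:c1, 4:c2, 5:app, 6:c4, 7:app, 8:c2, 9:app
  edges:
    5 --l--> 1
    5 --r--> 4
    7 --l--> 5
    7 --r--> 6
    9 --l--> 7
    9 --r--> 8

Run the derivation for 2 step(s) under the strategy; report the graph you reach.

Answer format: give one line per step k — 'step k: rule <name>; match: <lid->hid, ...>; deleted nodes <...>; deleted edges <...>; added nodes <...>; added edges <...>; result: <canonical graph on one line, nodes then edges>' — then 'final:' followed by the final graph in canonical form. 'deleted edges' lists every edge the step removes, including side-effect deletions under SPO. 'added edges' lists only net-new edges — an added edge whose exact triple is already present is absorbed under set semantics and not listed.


step 1: rule r1; match: 0->7, 1->5, 2->1, 3->4, 4->6; deleted nodes 1, 5; deleted edges (5,1,l); (5,4,r); (7,5,l); (7,6,r); added nodes (none); added edges (7,4,r); (7,6,l); result: nodes: 4:c2, 6:c4, 7:app, 8:c2, 9:app edges: (7,4,r); (7,6,l); (9,7,l); (9,8,r)
step 2: rule r4; match: 0->9, 1->7, 2->6, 3->4, 4->8; deleted nodes 6, 7; deleted edges (7,4,r); (7,6,l); (9,7,l); (9,8,r); added nodes 10; added edges (9,8,l); (9,10,r); (10,4,l); (10,8,r); result: nodes: 4:c2, 8:c2, 9:app, 10:app edges: (9,8,l); (9,10,r); (10,4,l); (10,8,r)
final:
nodes: 4:c2, 8:c2, 9:app, 10:app
edges: (9,8,l); (9,10,r); (10,4,l); (10,8,r)


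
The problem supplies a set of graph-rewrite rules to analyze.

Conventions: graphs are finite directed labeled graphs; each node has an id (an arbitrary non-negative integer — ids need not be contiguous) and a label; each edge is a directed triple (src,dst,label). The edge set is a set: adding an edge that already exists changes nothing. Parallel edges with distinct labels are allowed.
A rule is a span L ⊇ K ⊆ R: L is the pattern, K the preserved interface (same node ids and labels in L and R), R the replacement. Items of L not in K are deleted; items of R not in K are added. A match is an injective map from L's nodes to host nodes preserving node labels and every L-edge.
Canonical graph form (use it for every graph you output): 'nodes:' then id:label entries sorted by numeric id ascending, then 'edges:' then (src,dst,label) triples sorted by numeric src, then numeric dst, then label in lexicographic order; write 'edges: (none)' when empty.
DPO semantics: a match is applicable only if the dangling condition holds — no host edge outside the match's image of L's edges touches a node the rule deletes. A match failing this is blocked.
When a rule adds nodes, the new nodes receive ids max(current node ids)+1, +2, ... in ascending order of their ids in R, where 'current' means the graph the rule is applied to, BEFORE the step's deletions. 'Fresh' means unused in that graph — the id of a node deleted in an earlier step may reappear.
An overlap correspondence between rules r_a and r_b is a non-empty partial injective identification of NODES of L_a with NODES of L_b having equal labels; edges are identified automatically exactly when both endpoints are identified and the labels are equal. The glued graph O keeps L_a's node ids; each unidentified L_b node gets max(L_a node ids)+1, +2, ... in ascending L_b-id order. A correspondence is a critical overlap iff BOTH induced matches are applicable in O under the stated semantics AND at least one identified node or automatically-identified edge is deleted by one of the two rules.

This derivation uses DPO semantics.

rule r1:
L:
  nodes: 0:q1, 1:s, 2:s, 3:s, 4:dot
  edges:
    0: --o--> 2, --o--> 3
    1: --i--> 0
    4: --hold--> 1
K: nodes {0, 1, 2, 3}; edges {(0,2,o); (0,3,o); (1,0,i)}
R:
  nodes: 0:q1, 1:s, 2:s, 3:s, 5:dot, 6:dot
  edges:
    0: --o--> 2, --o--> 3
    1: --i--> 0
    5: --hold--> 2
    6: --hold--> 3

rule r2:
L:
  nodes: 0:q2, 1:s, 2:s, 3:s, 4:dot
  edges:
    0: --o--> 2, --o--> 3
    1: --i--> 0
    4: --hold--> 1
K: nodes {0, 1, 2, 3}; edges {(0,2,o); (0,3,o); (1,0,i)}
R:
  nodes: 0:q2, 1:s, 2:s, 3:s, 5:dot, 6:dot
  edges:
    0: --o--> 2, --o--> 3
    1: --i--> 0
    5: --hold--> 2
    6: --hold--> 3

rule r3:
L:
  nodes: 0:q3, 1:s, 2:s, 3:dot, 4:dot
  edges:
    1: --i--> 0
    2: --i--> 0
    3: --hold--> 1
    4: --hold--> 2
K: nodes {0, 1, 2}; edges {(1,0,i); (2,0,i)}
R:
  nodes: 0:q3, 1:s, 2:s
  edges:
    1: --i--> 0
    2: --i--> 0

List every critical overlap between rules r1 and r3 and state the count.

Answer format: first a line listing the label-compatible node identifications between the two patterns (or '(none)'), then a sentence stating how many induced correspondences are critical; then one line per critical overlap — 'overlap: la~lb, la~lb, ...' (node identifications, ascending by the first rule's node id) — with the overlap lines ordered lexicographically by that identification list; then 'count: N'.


label-compatible node identifications between L(r1) and L(r3): 1~1, 1~2, 2~1, 2~2, 3~1, 3~2, 4~3, 4~4
6 of the induced correspondences are critical overlaps of r1 and r3.
overlap: 1~1, 2~2, 4~3
overlap: 1~1, 3~2, 4~3
overlap: 1~1, 4~3
overlap: 1~2, 2~1, 4~4
overlap: 1~2, 3~1, 4~4
overlap: 1~2, 4~4
count: 6


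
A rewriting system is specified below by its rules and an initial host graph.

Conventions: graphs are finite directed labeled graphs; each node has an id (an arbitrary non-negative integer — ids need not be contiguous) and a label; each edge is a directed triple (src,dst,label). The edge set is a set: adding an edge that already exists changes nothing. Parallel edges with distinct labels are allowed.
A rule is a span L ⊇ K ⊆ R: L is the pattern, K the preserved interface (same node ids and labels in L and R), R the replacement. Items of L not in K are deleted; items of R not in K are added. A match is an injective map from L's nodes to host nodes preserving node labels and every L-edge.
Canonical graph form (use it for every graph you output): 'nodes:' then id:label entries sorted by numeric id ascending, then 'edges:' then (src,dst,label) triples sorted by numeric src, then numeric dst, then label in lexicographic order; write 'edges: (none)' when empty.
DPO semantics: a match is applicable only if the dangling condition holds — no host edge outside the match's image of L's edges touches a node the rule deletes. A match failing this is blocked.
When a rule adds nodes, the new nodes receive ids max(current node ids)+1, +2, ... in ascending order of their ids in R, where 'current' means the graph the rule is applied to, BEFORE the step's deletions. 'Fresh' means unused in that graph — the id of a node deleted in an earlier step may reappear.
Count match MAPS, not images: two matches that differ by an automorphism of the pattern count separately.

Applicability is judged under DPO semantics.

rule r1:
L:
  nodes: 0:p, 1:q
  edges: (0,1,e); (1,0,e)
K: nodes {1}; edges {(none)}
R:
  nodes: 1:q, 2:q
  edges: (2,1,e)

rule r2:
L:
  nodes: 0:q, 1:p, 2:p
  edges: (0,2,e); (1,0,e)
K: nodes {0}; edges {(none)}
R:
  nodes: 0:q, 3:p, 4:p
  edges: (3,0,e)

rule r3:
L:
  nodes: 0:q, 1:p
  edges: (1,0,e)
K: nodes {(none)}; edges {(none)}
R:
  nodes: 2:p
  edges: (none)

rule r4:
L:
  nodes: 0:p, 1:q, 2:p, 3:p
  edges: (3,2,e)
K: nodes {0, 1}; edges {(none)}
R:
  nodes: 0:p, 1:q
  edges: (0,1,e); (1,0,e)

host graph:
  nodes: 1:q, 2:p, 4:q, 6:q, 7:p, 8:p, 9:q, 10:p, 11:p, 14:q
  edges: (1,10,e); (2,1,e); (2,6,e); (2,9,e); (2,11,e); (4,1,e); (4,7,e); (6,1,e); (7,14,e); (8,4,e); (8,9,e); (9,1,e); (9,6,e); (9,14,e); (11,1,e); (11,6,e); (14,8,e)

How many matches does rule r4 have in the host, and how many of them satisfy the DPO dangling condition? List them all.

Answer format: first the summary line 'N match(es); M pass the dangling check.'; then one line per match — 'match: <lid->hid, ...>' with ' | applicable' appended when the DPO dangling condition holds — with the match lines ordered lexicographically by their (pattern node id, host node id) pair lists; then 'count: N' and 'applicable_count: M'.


15 match(es); 0 pass the dangling check.
match: 0->7, 1->1, 2->11, 3->2
match: 0->7, 1->4, 2->11, 3->2
match: 0->7, 1->6, 2->11, 3->2
match: 0->7, 1->9, 2->11, 3->2
match: 0->7, 1->14, 2->11, 3->2
match: 0->8, 1->1, 2->11, 3->2
match: 0->8, 1->4, 2->11, 3->2
match: 0->8, 1->6, 2->11, 3->2
match: 0->8, 1->9, 2->11, 3->2
match: 0->8, 1->14, 2->11, 3->2
match: 0->10, 1->1, 2->11, 3->2
match: 0->10, 1->4, 2->11, 3->2
match: 0->10, 1->6, 2->11, 3->2
match: 0->10, 1->9, 2->11, 3->2
match: 0->10, 1->14, 2->11, 3->2
count: 15
applicable_count: 0


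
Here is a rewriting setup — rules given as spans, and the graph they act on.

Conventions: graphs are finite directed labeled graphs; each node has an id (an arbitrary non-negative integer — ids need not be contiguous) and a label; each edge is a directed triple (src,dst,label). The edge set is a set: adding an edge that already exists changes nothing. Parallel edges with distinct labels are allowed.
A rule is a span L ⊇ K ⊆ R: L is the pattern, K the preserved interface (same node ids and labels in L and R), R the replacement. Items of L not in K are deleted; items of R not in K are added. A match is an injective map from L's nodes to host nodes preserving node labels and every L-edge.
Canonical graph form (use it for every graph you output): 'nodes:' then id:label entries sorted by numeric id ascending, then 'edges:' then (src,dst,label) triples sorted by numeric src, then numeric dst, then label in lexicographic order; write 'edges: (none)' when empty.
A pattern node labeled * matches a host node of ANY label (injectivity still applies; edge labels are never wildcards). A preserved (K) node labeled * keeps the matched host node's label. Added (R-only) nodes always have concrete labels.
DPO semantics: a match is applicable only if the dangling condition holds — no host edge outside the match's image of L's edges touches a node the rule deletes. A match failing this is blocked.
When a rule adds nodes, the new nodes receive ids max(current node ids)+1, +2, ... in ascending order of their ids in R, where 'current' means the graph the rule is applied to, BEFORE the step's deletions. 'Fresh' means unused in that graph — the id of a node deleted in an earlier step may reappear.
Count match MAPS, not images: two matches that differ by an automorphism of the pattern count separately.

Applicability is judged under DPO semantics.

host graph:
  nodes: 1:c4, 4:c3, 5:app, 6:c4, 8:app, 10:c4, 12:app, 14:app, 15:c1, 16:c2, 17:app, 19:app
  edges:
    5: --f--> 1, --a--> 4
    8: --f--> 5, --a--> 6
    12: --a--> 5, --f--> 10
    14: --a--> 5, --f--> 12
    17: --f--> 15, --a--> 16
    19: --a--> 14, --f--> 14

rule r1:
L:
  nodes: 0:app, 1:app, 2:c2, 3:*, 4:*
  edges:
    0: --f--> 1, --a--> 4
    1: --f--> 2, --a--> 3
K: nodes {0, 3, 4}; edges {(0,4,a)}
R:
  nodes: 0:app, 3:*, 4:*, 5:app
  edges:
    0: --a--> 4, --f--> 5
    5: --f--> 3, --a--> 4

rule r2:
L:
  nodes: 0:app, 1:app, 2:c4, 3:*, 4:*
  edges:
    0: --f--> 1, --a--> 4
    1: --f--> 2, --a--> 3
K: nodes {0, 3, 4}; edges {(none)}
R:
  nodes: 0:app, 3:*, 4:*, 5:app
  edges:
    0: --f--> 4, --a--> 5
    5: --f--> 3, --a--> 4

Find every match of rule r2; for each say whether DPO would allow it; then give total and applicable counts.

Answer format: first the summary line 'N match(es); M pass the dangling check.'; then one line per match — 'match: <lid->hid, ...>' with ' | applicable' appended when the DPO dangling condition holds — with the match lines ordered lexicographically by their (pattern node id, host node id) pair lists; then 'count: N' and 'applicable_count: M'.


1 match(es); 0 pass the dangling check.
match: 0->8, 1->5, 2->1, 3->4, 4->6
count: 1
applicable_count: 0


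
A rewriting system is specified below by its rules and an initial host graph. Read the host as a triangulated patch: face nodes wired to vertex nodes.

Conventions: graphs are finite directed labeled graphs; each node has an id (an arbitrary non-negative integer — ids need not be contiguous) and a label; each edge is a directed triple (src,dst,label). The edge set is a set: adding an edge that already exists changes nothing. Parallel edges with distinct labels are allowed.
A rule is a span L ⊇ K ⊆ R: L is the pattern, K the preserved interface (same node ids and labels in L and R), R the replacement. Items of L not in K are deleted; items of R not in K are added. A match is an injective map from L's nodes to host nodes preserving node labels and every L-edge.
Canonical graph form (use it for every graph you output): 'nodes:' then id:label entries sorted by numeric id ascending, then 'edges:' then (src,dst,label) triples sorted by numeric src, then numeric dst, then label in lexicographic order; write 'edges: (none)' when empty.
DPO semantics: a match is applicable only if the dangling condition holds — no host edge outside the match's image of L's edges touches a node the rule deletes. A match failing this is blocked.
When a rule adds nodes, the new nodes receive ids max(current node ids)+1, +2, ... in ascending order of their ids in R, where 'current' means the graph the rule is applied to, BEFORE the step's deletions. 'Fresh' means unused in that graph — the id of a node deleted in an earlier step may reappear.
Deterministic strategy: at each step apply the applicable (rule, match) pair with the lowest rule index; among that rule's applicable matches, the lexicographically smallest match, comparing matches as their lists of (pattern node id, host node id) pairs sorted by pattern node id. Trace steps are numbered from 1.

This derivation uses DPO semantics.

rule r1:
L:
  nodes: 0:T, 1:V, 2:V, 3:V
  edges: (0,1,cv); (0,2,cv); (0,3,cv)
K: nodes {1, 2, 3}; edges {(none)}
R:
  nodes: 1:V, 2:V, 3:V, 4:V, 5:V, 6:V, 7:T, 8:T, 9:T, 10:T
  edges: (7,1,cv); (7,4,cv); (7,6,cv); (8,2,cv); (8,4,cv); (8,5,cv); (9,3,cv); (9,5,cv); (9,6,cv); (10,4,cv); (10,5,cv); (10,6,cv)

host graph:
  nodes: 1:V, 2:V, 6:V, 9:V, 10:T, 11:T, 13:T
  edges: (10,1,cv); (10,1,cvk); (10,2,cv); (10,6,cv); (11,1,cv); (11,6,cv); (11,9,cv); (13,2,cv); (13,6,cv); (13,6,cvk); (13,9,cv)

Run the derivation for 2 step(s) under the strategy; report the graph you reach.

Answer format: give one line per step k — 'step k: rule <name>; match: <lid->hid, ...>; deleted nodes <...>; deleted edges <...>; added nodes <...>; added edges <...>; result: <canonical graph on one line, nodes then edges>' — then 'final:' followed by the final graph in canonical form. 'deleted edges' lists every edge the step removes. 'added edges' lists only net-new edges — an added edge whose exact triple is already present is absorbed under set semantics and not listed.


step 1: rule r1; match: 0->11, 1->1, 2->6, 3->9; deleted nodes 11; deleted edges (11,1,cv); (11,6,cv); (11,9,cv); added nodes 14, 15, 16, 17, 18, 19, 20; added edges (17,1,cv); (17,14,cv); (17,16,cv); (18,6,cv); (18,14,cv); (18,15,cv); (19,9,cv); (19,15,cv); (19,16,cv); (20,14,cv); (20,15,cv); (20,16,cv); result: nodes: 1:V, 2:V, 6:V, 9:V, 10:T, 13:T, 14:V, 15:V, 16:V, 17:T, 18:T, 19:T, 20:T edges: (10,1,cv); (10,1,cvk); (10,2,cv); (10,6,cv); (13,2,cv); (13,6,cv); (13,6,cvk); (13,9,cv); (17,1,cv); (17,14,cv); (17,16,cv); (18,6,cv); (18,14,cv); (18,15,cv); (19,9,cv); (19,15,cv); (19,16,cv); (20,14,cv); (20,15,cv); (20,16,cv)
step 2: rule r1; match: 0->17, 1->1, 2->14, 3->16; deleted nodes 17; deleted edges (17,1,cv); (17,14,cv); (17,16,cv); added nodes 21, 22, 23, 24, 25, 26, 27; added edges (24,1,cv); (24,21,cv); (24,23,cv); (25,14,cv); (25,21,cv); (25,22,cv); (26,16,cv); (26,22,cv); (26,23,cv); (27,21,cv); (27,22,cv); (27,23,cv); result: nodes: 1:V, 2:V, 6:V, 9:V, 10:T, 13:T, 14:V, 15:V, 16:V, 18:T, 19:T, 20:T, 21:V, 22:V, 23:V, 24:T, 25:T, 26:T, 27:T edges: (10,1,cv); (10,1,cvk); (10,2,cv); (10,6,cv); (13,2,cv); (13,6,cv); (13,6,cvk); (13,9,cv); (18,6,cv); (18,14,cv); (18,15,cv); (19,9,cv); (19,15,cv); (19,16,cv); (20,14,cv); (20,15,cv); (20,16,cv); (24,1,cv); (24,21,cv); (24,23,cv); (25,14,cv); (25,21,cv); (25,22,cv); (26,16,cv); (26,22,cv); (26,23,cv); (27,21,cv); (27,22,cv); (27,23,cv)
final:
nodes: 1:V, 2:V, 6:V, 9:V, 10:T, 13:T, 14:V, 15:V, 16:V, 18:T, 19:T, 20:T, 21:V, 22:V, 23:V, 24:T, 25:T, 26:T, 27:T
edges: (10,1,cv); (10,1,cvk); (10,2,cv); (10,6,cv); (13,2,cv); (13,6,cv); (13,6,cvk); (13,9,cv); (18,6,cv); (18,14,cv); (18,15,cv); (19,9,cv); (19,15,cv); (19,16,cv); (20,14,cv); (20,15,cv); (20,16,cv); (24,1,cv); (24,21,cv); (24,23,cv); (25,14,cv); (25,21,cv); (25,22,cv); (26,16,cv); (26,22,cv); (26,23,cv); (27,21,cv); (27,22,cv); (27,23,cv)


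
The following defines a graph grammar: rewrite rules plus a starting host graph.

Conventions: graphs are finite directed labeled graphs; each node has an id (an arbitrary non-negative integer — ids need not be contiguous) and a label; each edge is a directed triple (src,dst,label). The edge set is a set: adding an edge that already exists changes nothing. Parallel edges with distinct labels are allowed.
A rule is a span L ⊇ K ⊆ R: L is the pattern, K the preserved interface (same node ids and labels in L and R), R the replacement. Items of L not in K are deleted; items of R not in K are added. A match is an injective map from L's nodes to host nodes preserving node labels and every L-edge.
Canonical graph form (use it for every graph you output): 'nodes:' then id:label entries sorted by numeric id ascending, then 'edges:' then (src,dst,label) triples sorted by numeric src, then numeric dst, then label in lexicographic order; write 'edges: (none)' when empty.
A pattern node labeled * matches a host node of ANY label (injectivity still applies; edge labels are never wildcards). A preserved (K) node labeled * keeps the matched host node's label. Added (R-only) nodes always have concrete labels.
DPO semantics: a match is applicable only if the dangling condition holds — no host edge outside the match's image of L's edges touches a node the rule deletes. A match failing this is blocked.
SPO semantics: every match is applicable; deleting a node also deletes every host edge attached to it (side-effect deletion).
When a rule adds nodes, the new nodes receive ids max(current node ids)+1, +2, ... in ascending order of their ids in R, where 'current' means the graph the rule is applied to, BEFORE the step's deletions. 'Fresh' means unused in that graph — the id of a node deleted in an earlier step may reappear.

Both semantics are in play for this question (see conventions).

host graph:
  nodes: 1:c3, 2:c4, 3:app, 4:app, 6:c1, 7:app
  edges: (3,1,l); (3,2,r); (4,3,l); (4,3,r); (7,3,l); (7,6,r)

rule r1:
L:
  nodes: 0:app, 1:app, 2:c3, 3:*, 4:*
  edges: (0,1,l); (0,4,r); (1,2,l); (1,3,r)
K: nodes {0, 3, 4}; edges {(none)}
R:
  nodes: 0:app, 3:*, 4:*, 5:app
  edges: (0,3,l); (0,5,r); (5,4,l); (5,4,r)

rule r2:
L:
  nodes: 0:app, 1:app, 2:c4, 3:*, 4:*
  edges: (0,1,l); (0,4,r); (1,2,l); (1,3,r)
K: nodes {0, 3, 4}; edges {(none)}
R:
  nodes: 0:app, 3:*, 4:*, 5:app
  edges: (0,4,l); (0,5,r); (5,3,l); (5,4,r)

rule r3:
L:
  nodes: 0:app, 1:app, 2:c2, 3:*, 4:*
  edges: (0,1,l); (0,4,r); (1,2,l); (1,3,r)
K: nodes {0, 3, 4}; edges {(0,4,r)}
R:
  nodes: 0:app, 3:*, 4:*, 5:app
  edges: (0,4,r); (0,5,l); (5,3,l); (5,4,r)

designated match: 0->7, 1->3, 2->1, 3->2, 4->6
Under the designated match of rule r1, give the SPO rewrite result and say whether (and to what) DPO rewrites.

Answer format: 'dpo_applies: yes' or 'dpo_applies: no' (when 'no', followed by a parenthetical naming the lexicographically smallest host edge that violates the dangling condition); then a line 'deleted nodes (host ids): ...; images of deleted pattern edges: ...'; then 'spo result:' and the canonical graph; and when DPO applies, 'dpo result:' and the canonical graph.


dpo_applies: no
(the rule deletes node 3, which keeps host edge (4,3,l) outside the match image — the dangling condition fails, DPO blocks; SPO proceeds and side-deletes such edges)
deleted nodes (host ids): 1, 3; images of deleted pattern edges: (3,1,l); (3,2,r); (7,3,l); (7,6,r)
spo result:
nodes: 2:c4, 4:app, 6:c1, 7:app, 8:app
edges: (7,2,l); (7,8,r); (8,6,l); (8,6,r)


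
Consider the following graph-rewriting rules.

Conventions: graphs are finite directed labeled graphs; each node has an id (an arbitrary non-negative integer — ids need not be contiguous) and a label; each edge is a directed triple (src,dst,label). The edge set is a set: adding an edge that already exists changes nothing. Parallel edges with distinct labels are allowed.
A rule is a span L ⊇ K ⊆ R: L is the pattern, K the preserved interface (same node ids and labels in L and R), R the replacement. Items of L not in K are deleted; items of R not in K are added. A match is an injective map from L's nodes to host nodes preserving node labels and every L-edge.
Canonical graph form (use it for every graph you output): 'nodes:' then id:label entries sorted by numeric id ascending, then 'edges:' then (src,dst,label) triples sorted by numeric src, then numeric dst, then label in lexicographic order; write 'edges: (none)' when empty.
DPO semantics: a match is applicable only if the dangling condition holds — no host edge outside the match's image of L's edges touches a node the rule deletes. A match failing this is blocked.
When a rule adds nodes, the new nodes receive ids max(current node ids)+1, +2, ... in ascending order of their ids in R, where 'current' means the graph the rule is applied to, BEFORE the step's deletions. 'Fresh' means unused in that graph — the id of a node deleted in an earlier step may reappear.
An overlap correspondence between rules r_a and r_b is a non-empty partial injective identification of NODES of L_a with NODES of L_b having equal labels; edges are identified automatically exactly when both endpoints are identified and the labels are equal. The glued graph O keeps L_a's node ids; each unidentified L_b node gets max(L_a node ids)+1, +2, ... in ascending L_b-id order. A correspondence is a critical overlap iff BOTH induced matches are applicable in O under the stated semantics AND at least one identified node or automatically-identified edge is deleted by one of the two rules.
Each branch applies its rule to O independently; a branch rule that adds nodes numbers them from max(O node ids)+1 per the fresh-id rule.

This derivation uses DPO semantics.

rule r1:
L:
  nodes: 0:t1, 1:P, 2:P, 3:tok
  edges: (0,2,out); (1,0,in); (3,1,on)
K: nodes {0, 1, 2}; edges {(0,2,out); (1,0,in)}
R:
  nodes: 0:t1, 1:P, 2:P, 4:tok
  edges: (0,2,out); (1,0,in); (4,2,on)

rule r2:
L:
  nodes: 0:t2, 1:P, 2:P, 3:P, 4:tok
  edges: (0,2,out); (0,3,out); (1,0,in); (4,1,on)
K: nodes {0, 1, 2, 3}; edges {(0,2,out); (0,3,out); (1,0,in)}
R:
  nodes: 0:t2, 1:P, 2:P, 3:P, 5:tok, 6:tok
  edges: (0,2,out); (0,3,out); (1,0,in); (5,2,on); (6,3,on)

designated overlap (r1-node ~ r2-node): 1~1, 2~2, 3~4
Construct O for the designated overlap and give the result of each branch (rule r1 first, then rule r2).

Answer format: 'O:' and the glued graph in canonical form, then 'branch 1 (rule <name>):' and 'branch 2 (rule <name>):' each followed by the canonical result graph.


O:
nodes: 0:t1, 1:P, 2:P, 3:tok, 4:t2, 5:P
edges: (0,2,out); (1,0,in); (1,4,in); (3,1,on); (4,2,out); (4,5,out)
branch 1 (rule r1):
nodes: 0:t1, 1:P, 2:P, 4:t2, 5:P, 6:tok
edges: (0,2,out); (1,0,in); (1,4,in); (4,2,out); (4,5,out); (6,2,on)
branch 2 (rule r2):
nodes: 0:t1, 1:P, 2:P, 4:t2, 5:P, 6:tok, 7:tok
edges: (0,2,out); (1,0,in); (1,4,in); (4,2,out); (4,5,out); (6,2,on); (7,5,on)
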